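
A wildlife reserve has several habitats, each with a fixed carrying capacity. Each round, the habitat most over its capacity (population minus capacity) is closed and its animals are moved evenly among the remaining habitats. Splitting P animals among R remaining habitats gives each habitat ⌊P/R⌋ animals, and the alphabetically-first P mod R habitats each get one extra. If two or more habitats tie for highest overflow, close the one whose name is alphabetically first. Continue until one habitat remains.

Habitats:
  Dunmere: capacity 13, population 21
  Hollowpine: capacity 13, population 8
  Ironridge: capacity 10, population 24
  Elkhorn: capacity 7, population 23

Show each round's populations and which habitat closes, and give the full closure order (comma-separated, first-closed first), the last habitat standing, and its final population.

Closure order: Elkhorn, Ironridge, Dunmere
Last habitat: Hollowpine with 76 animals

Round 1: Dunmere=21 Elkhorn=23 Hollowpine=8 Ironridge=24 → close Elkhorn (overflow 16)
  23÷3 = 7 each, +1 to first 2
Round 2: Dunmere=29 Hollowpine=16 Ironridge=31 → close Ironridge (overflow 21)
  31÷2 = 15 each, +1 to first 1
Round 3: Dunmere=45 Hollowpine=31 → close Dunmere (overflow 32)
  45÷1 = 45 each, +1 to first 0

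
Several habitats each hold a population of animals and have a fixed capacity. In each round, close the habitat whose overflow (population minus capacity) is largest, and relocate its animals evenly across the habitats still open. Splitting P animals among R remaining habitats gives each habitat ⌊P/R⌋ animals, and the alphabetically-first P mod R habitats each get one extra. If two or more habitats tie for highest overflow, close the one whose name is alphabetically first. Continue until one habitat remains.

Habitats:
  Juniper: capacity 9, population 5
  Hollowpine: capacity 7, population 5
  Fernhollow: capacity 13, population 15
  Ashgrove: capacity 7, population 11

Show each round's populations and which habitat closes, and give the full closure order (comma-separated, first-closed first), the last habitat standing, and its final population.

Round 1: Ashgrove=11 Fernhollow=15 Hollowpine=5 Juniper=5 → close Ashgrove (overflow 4)
  11÷3 = 3 each, +1 to first 2
Round 2: Fernhollow=19 Hollowpine=9 Juniper=8 → close Fernhollow (overflow 6)
  19÷2 = 9 each, +1 to first 1
Round 3: Hollowpine=19 Juniper=17 → close Hollowpine (overflow 12)
  19÷1 = 19 each, +1 to first 0

Closure order: Ashgrove, Fernhollow, Hollowpine
Last habitat: Juniper with 36 animals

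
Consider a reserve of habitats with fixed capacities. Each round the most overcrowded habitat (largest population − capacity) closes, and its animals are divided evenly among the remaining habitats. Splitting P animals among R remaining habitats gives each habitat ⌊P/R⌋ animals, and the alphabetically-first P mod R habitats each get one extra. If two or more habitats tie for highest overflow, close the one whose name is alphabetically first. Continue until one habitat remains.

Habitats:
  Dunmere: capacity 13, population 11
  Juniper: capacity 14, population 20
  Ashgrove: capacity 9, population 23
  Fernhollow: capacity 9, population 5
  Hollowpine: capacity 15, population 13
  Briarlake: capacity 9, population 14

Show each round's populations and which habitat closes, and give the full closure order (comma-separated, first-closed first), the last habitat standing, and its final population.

Closure order: Ashgrove, Briarlake, Juniper, Dunmere, Fernhollow
Last habitat: Hollowpine with 86 animals

Round 1: Ashgrove=23 Briarlake=14 Dunmere=11 Fernhollow=5 Hollowpine=13 Juniper=20 → close Ashgrove (overflow 14)
  23÷5 = 4 each, +1 to first 3
Round 2: Briarlake=19 Dunmere=16 Fernhollow=10 Hollowpine=17 Juniper=24 → close Briarlake (overflow 10)
  19÷4 = 4 each, +1 to first 3
Round 3: Dunmere=21 Fernhollow=15 Hollowpine=22 Juniper=28 → close Juniper (overflow 14)
  28÷3 = 9 each, +1 to first 1
Round 4: Dunmere=31 Fernhollow=24 Hollowpine=31 → close Dunmere (overflow 18)
  31÷2 = 15 each, +1 to first 1
Round 5: Fernhollow=40 Hollowpine=46 → close Fernhollow (overflow 31)
  40÷1 = 40 each, +1 to first 0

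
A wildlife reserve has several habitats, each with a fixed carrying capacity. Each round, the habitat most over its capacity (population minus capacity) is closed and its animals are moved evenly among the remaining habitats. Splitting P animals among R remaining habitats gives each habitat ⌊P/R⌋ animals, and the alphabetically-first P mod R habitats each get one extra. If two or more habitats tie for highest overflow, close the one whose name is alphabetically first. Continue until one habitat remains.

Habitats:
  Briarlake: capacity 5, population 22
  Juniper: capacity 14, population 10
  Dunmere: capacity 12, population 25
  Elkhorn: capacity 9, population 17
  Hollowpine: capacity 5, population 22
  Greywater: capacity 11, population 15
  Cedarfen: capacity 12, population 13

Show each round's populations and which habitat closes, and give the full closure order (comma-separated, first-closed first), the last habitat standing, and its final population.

Round 1: Briarlake=22 Cedarfen=13 Dunmere=25 Elkhorn=17 Greywater=15 Hollowpine=22 Juniper=10 → close Briarlake (overflow 17)
  22÷6 = 3 each, +1 to first 4
Round 2: Cedarfen=17 Dunmere=29 Elkhorn=21 Greywater=19 Hollowpine=25 Juniper=13 → close Hollowpine (overflow 20)
  25÷5 = 5 each, +1 to first 0
Round 3: Cedarfen=22 Dunmere=34 Elkhorn=26 Greywater=24 Juniper=18 → close Dunmere (overflow 22)
  34÷4 = 8 each, +1 to first 2
Round 4: Cedarfen=31 Elkhorn=35 Greywater=32 Juniper=26 → close Elkhorn (overflow 26)
  35÷3 = 11 each, +1 to first 2
Round 5: Cedarfen=43 Greywater=44 Juniper=37 → close Greywater (overflow 33)
  44÷2 = 22 each, +1 to first 0
Round 6: Cedarfen=65 Juniper=59 → close Cedarfen (overflow 53)
  65÷1 = 65 each, +1 to first 0

Closure order: Briarlake, Hollowpine, Dunmere, Elkhorn, Greywater, Cedarfen
Last habitat: Juniper with 124 animals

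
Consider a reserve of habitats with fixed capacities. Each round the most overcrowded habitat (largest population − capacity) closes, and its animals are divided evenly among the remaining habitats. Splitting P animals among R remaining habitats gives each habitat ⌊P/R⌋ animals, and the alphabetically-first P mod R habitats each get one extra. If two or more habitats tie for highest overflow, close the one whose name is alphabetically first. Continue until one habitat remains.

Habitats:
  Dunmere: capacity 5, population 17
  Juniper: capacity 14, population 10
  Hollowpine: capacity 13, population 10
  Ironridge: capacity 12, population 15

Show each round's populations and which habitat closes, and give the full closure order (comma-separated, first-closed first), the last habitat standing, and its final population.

Closure order: Dunmere, Ironridge, Hollowpine
Last habitat: Juniper with 52 animals

Round 1: Dunmere=17 Hollowpine=10 Ironridge=15 Juniper=10 → close Dunmere (overflow 12)
  17÷3 = 5 each, +1 to first 2
Round 2: Hollowpine=16 Ironridge=21 Juniper=15 → close Ironridge (overflow 9)
  21÷2 = 10 each, +1 to first 1
Round 3: Hollowpine=27 Juniper=25 → close Hollowpine (overflow 14)
  27÷1 = 27 each, +1 to first 0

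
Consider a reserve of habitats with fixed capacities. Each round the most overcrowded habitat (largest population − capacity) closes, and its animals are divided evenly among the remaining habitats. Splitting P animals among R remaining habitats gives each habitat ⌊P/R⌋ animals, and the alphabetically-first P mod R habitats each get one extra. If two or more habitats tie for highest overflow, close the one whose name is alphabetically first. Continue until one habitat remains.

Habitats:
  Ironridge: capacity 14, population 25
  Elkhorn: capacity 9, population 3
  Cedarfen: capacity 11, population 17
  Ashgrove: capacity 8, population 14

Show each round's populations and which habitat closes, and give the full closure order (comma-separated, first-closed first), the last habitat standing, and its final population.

Closure order: Ironridge, Ashgrove, Cedarfen
Last habitat: Elkhorn with 59 animals

Round 1: Ashgrove=14 Cedarfen=17 Elkhorn=3 Ironridge=25 → close Ironridge (overflow 11)
  25÷3 = 8 each, +1 to first 1
Round 2: Ashgrove=23 Cedarfen=25 Elkhorn=11 → close Ashgrove (overflow 15)
  23÷2 = 11 each, +1 to first 1
Round 3: Cedarfen=37 Elkhorn=22 → close Cedarfen (overflow 26)
  37÷1 = 37 each, +1 to first 0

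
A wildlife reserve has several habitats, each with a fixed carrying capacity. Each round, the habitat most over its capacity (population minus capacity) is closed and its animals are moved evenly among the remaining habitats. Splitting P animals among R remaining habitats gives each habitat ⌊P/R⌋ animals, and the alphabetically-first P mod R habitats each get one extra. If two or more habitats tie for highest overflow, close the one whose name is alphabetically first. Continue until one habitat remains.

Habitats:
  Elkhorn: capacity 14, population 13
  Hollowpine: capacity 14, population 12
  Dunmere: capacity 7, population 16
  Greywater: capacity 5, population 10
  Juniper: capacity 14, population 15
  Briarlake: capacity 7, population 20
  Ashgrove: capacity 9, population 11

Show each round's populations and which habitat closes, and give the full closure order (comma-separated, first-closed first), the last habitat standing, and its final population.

Round 1: Ashgrove=11 Briarlake=20 Dunmere=16 Elkhorn=13 Greywater=10 Hollowpine=12 Juniper=15 → close Briarlake (overflow 13)
  20÷6 = 3 each, +1 to first 2
Round 2: Ashgrove=15 Dunmere=20 Elkhorn=16 Greywater=13 Hollowpine=15 Juniper=18 → close Dunmere (overflow 13)
  20÷5 = 4 each, +1 to first 0
Round 3: Ashgrove=19 Elkhorn=20 Greywater=17 Hollowpine=19 Juniper=22 → close Greywater (overflow 12)
  17÷4 = 4 each, +1 to first 1
Round 4: Ashgrove=24 Elkhorn=24 Hollowpine=23 Juniper=26 → close Ashgrove (overflow 15)
  24÷3 = 8 each, +1 to first 0
Round 5: Elkhorn=32 Hollowpine=31 Juniper=34 → close Juniper (overflow 20)
  34÷2 = 17 each, +1 to first 0
Round 6: Elkhorn=49 Hollowpine=48 → close Elkhorn (overflow 35)
  49÷1 = 49 each, +1 to first 0

Closure order: Briarlake, Dunmere, Greywater, Ashgrove, Juniper, Elkhorn
Last habitat: Hollowpine with 97 animals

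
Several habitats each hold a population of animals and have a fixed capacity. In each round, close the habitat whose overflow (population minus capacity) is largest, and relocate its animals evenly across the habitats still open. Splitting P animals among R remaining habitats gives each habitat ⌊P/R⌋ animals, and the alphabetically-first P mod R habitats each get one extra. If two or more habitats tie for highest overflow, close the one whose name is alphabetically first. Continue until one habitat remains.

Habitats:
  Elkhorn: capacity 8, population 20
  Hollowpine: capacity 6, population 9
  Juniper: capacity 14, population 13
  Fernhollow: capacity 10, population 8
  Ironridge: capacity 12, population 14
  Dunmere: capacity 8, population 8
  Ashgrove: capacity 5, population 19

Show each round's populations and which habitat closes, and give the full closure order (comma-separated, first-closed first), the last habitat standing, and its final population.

Closure order: Ashgrove, Elkhorn, Hollowpine, Dunmere, Ironridge, Fernhollow
Last habitat: Juniper with 91 animals

Round 1: Ashgrove=19 Dunmere=8 Elkhorn=20 Fernhollow=8 Hollowpine=9 Ironridge=14 Juniper=13 → close Ashgrove (overflow 14)
  19÷6 = 3 each, +1 to first 1
Round 2: Dunmere=12 Elkhorn=23 Fernhollow=11 Hollowpine=12 Ironridge=17 Juniper=16 → close Elkhorn (overflow 15)
  23÷5 = 4 each, +1 to first 3
Round 3: Dunmere=17 Fernhollow=16 Hollowpine=17 Ironridge=21 Juniper=20 → close Hollowpine (overflow 11)
  17÷4 = 4 each, +1 to first 1
Round 4: Dunmere=22 Fernhollow=20 Ironridge=25 Juniper=24 → close Dunmere (overflow 14)
  22÷3 = 7 each, +1 to first 1
Round 5: Fernhollow=28 Ironridge=32 Juniper=31 → close Ironridge (overflow 20)
  32÷2 = 16 each, +1 to first 0
Round 6: Fernhollow=44 Juniper=47 → close Fernhollow (overflow 34)
  44÷1 = 44 each, +1 to first 0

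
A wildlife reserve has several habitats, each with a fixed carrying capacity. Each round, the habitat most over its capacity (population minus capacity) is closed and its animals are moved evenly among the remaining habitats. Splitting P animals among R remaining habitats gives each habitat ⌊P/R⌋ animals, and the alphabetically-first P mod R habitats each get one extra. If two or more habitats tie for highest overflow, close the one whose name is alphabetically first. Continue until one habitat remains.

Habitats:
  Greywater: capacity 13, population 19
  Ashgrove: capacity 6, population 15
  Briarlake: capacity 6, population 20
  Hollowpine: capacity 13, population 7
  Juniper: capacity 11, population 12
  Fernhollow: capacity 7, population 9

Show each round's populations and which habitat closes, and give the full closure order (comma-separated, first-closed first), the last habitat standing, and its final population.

Closure order: Briarlake, Ashgrove, Greywater, Fernhollow, Juniper
Last habitat: Hollowpine with 82 animals

Round 1: Ashgrove=15 Briarlake=20 Fernhollow=9 Greywater=19 Hollowpine=7 Juniper=12 → close Briarlake (overflow 14)
  20÷5 = 4 each, +1 to first 0
Round 2: Ashgrove=19 Fernhollow=13 Greywater=23 Hollowpine=11 Juniper=16 → close Ashgrove (overflow 13)
  19÷4 = 4 each, +1 to first 3
Round 3: Fernhollow=18 Greywater=28 Hollowpine=16 Juniper=20 → close Greywater (overflow 15)
  28÷3 = 9 each, +1 to first 1
Round 4: Fernhollow=28 Hollowpine=25 Juniper=29 → close Fernhollow (overflow 21)
  28÷2 = 14 each, +1 to first 0
Round 5: Hollowpine=39 Juniper=43 → close Juniper (overflow 32)
  43÷1 = 43 each, +1 to first 0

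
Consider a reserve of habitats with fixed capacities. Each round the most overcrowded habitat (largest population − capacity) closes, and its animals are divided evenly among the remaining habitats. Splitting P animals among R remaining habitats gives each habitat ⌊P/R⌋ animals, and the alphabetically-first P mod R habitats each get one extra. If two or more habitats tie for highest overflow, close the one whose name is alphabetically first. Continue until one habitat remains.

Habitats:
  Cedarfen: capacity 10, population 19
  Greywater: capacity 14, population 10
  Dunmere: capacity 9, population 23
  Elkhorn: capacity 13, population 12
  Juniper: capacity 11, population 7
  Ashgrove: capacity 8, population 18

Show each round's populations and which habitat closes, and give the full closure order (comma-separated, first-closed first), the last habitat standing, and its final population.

Closure order: Dunmere, Ashgrove, Cedarfen, Elkhorn, Greywater
Last habitat: Juniper with 89 animals

Round 1: Ashgrove=18 Cedarfen=19 Dunmere=23 Elkhorn=12 Greywater=10 Juniper=7 → close Dunmere (overflow 14)
  23÷5 = 4 each, +1 to first 3
Round 2: Ashgrove=23 Cedarfen=24 Elkhorn=17 Greywater=14 Juniper=11 → close Ashgrove (overflow 15)
  23÷4 = 5 each, +1 to first 3
Round 3: Cedarfen=30 Elkhorn=23 Greywater=20 Juniper=16 → close Cedarfen (overflow 20)
  30÷3 = 10 each, +1 to first 0
Round 4: Elkhorn=33 Greywater=30 Juniper=26 → close Elkhorn (overflow 20)
  33÷2 = 16 each, +1 to first 1
Round 5: Greywater=47 Juniper=42 → close Greywater (overflow 33)
  47÷1 = 47 each, +1 to first 0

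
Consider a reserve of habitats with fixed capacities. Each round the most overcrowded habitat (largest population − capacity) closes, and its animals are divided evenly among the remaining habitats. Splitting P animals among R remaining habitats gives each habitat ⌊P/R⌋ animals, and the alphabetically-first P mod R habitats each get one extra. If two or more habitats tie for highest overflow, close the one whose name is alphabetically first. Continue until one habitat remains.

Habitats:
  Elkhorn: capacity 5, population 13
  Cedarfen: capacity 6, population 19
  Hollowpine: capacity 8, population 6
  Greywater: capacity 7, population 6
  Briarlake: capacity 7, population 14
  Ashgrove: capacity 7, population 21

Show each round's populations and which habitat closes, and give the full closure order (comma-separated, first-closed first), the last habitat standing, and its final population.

Closure order: Ashgrove, Cedarfen, Briarlake, Elkhorn, Greywater
Last habitat: Hollowpine with 79 animals

Round 1: Ashgrove=21 Briarlake=14 Cedarfen=19 Elkhorn=13 Greywater=6 Hollowpine=6 → close Ashgrove (overflow 14)
  21÷5 = 4 each, +1 to first 1
Round 2: Briarlake=19 Cedarfen=23 Elkhorn=17 Greywater=10 Hollowpine=10 → close Cedarfen (overflow 17)
  23÷4 = 5 each, +1 to first 3
Round 3: Briarlake=25 Elkhorn=23 Greywater=16 Hollowpine=15 → close Briarlake (overflow 18)
  25÷3 = 8 each, +1 to first 1
Round 4: Elkhorn=32 Greywater=24 Hollowpine=23 → close Elkhorn (overflow 27)
  32÷2 = 16 each, +1 to first 0
Round 5: Greywater=40 Hollowpine=39 → close Greywater (overflow 33)
  40÷1 = 40 each, +1 to first 0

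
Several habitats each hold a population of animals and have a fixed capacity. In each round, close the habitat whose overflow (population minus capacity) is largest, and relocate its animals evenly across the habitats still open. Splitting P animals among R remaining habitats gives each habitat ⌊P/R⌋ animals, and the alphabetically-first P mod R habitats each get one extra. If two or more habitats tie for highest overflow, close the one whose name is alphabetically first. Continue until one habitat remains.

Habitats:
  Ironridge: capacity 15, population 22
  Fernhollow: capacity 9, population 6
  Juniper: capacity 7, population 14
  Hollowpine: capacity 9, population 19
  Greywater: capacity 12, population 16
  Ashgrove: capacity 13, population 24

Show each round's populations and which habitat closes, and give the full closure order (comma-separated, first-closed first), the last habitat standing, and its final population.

Closure order: Ashgrove, Hollowpine, Ironridge, Juniper, Greywater
Last habitat: Fernhollow with 101 animals

Round 1: Ashgrove=24 Fernhollow=6 Greywater=16 Hollowpine=19 Ironridge=22 Juniper=14 → close Ashgrove (overflow 11)
  24÷5 = 4 each, +1 to first 4
Round 2: Fernhollow=11 Greywater=21 Hollowpine=24 Ironridge=27 Juniper=18 → close Hollowpine (overflow 15)
  24÷4 = 6 each, +1 to first 0
Round 3: Fernhollow=17 Greywater=27 Ironridge=33 Juniper=24 → close Ironridge (overflow 18)
  33÷3 = 11 each, +1 to first 0
Round 4: Fernhollow=28 Greywater=38 Juniper=35 → close Juniper (overflow 28)
  35÷2 = 17 each, +1 to first 1
Round 5: Fernhollow=46 Greywater=55 → close Greywater (overflow 43)
  55÷1 = 55 each, +1 to first 0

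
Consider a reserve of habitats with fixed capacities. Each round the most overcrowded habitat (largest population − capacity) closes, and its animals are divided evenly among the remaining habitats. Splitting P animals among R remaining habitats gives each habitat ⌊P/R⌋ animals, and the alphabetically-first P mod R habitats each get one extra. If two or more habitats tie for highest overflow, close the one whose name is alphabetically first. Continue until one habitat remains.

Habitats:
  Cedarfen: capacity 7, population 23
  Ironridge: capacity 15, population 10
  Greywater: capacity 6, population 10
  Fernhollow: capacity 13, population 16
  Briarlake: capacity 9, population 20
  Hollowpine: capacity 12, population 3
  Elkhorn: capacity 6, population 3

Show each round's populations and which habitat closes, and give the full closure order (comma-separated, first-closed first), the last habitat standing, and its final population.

Closure order: Cedarfen, Briarlake, Greywater, Fernhollow, Elkhorn, Hollowpine
Last habitat: Ironridge with 85 animals

Round 1: Briarlake=20 Cedarfen=23 Elkhorn=3 Fernhollow=16 Greywater=10 Hollowpine=3 Ironridge=10 → close Cedarfen (overflow 16)
  23÷6 = 3 each, +1 to first 5
Round 2: Briarlake=24 Elkhorn=7 Fernhollow=20 Greywater=14 Hollowpine=7 Ironridge=13 → close Briarlake (overflow 15)
  24÷5 = 4 each, +1 to first 4
Round 3: Elkhorn=12 Fernhollow=25 Greywater=19 Hollowpine=12 Ironridge=17 → close Greywater (overflow 13)
  19÷4 = 4 each, +1 to first 3
Round 4: Elkhorn=17 Fernhollow=30 Hollowpine=17 Ironridge=21 → close Fernhollow (overflow 17)
  30÷3 = 10 each, +1 to first 0
Round 5: Elkhorn=27 Hollowpine=27 Ironridge=31 → close Elkhorn (overflow 21)
  27÷2 = 13 each, +1 to first 1
Round 6: Hollowpine=41 Ironridge=44 → close Hollowpine (overflow 29)
  41÷1 = 41 each, +1 to first 0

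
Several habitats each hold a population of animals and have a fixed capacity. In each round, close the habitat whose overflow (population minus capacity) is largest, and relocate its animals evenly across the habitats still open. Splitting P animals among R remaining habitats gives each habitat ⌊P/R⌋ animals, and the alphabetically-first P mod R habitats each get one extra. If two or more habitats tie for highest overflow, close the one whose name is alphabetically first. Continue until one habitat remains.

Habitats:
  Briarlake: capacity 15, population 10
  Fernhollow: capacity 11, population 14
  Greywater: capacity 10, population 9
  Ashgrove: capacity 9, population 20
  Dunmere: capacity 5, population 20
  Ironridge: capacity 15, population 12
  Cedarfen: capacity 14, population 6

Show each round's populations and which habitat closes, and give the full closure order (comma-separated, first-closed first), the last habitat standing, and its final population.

Round 1: Ashgrove=20 Briarlake=10 Cedarfen=6 Dunmere=20 Fernhollow=14 Greywater=9 Ironridge=12 → close Dunmere (overflow 15)
  20÷6 = 3 each, +1 to first 2
Round 2: Ashgrove=24 Briarlake=14 Cedarfen=9 Fernhollow=17 Greywater=12 Ironridge=15 → close Ashgrove (overflow 15)
  24÷5 = 4 each, +1 to first 4
Round 3: Briarlake=19 Cedarfen=14 Fernhollow=22 Greywater=17 Ironridge=19 → close Fernhollow (overflow 11)
  22÷4 = 5 each, +1 to first 2
Round 4: Briarlake=25 Cedarfen=20 Greywater=22 Ironridge=24 → close Greywater (overflow 12)
  22÷3 = 7 each, +1 to first 1
Round 5: Briarlake=33 Cedarfen=27 Ironridge=31 → close Briarlake (overflow 18)
  33÷2 = 16 each, +1 to first 1
Round 6: Cedarfen=44 Ironridge=47 → close Ironridge (overflow 32)
  47÷1 = 47 each, +1 to first 0

Closure order: Dunmere, Ashgrove, Fernhollow, Greywater, Briarlake, Ironridge
Last habitat: Cedarfen with 91 animals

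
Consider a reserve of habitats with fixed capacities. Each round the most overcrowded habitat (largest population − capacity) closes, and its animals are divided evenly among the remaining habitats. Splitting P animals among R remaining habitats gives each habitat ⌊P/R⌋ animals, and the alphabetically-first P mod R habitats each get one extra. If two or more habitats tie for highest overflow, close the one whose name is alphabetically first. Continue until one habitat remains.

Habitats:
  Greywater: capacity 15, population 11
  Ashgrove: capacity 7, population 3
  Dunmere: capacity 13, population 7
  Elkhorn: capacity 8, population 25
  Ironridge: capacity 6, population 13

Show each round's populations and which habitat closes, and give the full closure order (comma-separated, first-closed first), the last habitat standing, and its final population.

Round 1: Ashgrove=3 Dunmere=7 Elkhorn=25 Greywater=11 Ironridge=13 → close Elkhorn (overflow 17)
  25÷4 = 6 each, +1 to first 1
Round 2: Ashgrove=10 Dunmere=13 Greywater=17 Ironridge=19 → close Ironridge (overflow 13)
  19÷3 = 6 each, +1 to first 1
Round 3: Ashgrove=17 Dunmere=19 Greywater=23 → close Ashgrove (overflow 10)
  17÷2 = 8 each, +1 to first 1
Round 4: Dunmere=28 Greywater=31 → close Greywater (overflow 16)
  31÷1 = 31 each, +1 to first 0

Closure order: Elkhorn, Ironridge, Ashgrove, Greywater
Last habitat: Dunmere with 59 animals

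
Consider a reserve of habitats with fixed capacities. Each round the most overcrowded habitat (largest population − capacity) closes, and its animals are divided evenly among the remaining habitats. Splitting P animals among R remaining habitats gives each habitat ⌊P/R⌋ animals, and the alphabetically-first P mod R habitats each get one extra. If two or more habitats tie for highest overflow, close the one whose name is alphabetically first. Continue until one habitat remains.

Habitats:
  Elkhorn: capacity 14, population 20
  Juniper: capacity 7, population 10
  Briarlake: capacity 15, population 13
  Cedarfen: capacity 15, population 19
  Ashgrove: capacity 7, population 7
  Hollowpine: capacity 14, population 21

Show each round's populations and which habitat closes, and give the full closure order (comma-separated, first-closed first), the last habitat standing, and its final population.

Round 1: Ashgrove=7 Briarlake=13 Cedarfen=19 Elkhorn=20 Hollowpine=21 Juniper=10 → close Hollowpine (overflow 7)
  21÷5 = 4 each, +1 to first 1
Round 2: Ashgrove=12 Briarlake=17 Cedarfen=23 Elkhorn=24 Juniper=14 → close Elkhorn (overflow 10)
  24÷4 = 6 each, +1 to first 0
Round 3: Ashgrove=18 Briarlake=23 Cedarfen=29 Juniper=20 → close Cedarfen (overflow 14)
  29÷3 = 9 each, +1 to first 2
Round 4: Ashgrove=28 Briarlake=33 Juniper=29 → close Juniper (overflow 22)
  29÷2 = 14 each, +1 to first 1
Round 5: Ashgrove=43 Briarlake=47 → close Ashgrove (overflow 36)
  43÷1 = 43 each, +1 to first 0

Closure order: Hollowpine, Elkhorn, Cedarfen, Juniper, Ashgrove
Last habitat: Briarlake with 90 animals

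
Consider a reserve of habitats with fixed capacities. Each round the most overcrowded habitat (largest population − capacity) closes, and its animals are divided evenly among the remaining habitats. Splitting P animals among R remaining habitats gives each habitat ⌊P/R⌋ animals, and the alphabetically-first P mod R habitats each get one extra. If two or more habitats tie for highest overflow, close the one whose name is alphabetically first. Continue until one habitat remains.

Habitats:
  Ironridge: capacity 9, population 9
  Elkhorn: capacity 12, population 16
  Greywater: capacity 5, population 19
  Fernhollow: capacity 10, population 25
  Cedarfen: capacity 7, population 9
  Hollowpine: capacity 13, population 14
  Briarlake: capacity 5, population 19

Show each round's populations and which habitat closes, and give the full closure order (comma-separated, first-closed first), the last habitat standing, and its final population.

Round 1: Briarlake=19 Cedarfen=9 Elkhorn=16 Fernhollow=25 Greywater=19 Hollowpine=14 Ironridge=9 → close Fernhollow (overflow 15)
  25÷6 = 4 each, +1 to first 1
Round 2: Briarlake=24 Cedarfen=13 Elkhorn=20 Greywater=23 Hollowpine=18 Ironridge=13 → close Briarlake (overflow 19)
  24÷5 = 4 each, +1 to first 4
Round 3: Cedarfen=18 Elkhorn=25 Greywater=28 Hollowpine=23 Ironridge=17 → close Greywater (overflow 23)
  28÷4 = 7 each, +1 to first 0
Round 4: Cedarfen=25 Elkhorn=32 Hollowpine=30 Ironridge=24 → close Elkhorn (overflow 20)
  32÷3 = 10 each, +1 to first 2
Round 5: Cedarfen=36 Hollowpine=41 Ironridge=34 → close Cedarfen (overflow 29)
  36÷2 = 18 each, +1 to first 0
Round 6: Hollowpine=59 Ironridge=52 → close Hollowpine (overflow 46)
  59÷1 = 59 each, +1 to first 0

Closure order: Fernhollow, Briarlake, Greywater, Elkhorn, Cedarfen, Hollowpine
Last habitat: Ironridge with 111 animals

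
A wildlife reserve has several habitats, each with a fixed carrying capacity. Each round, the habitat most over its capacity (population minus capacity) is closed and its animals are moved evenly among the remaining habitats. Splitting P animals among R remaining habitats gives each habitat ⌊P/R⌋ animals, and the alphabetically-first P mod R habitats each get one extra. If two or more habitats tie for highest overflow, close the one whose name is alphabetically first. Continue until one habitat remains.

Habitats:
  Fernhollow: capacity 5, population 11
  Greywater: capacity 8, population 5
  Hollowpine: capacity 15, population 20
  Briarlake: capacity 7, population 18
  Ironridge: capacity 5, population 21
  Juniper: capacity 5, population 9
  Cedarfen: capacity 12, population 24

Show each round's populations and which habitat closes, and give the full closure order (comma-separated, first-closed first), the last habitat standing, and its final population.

Round 1: Briarlake=18 Cedarfen=24 Fernhollow=11 Greywater=5 Hollowpine=20 Ironridge=21 Juniper=9 → close Ironridge (overflow 16)
  21÷6 = 3 each, +1 to first 3
Round 2: Briarlake=22 Cedarfen=28 Fernhollow=15 Greywater=8 Hollowpine=23 Juniper=12 → close Cedarfen (overflow 16)
  28÷5 = 5 each, +1 to first 3
Round 3: Briarlake=28 Fernhollow=21 Greywater=14 Hollowpine=28 Juniper=17 → close Briarlake (overflow 21)
  28÷4 = 7 each, +1 to first 0
Round 4: Fernhollow=28 Greywater=21 Hollowpine=35 Juniper=24 → close Fernhollow (overflow 23)
  28÷3 = 9 each, +1 to first 1
Round 5: Greywater=31 Hollowpine=44 Juniper=33 → close Hollowpine (overflow 29)
  44÷2 = 22 each, +1 to first 0
Round 6: Greywater=53 Juniper=55 → close Juniper (overflow 50)
  55÷1 = 55 each, +1 to first 0

Closure order: Ironridge, Cedarfen, Briarlake, Fernhollow, Hollowpine, Juniper
Last habitat: Greywater with 108 animals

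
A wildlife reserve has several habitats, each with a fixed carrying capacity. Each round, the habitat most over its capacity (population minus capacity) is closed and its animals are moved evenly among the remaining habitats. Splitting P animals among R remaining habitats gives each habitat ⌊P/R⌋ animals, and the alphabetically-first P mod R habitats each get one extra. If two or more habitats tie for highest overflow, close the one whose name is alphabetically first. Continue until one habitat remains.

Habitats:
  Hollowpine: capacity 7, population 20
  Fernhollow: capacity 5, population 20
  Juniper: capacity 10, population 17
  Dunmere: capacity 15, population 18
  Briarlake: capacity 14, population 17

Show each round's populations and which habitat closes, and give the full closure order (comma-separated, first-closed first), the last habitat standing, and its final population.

Closure order: Fernhollow, Hollowpine, Juniper, Briarlake
Last habitat: Dunmere with 92 animals

Round 1: Briarlake=17 Dunmere=18 Fernhollow=20 Hollowpine=20 Juniper=17 → close Fernhollow (overflow 15)
  20÷4 = 5 each, +1 to first 0
Round 2: Briarlake=22 Dunmere=23 Hollowpine=25 Juniper=22 → close Hollowpine (overflow 18)
  25÷3 = 8 each, +1 to first 1
Round 3: Briarlake=31 Dunmere=31 Juniper=30 → close Juniper (overflow 20)
  30÷2 = 15 each, +1 to first 0
Round 4: Briarlake=46 Dunmere=46 → close Briarlake (overflow 32)
  46÷1 = 46 each, +1 to first 0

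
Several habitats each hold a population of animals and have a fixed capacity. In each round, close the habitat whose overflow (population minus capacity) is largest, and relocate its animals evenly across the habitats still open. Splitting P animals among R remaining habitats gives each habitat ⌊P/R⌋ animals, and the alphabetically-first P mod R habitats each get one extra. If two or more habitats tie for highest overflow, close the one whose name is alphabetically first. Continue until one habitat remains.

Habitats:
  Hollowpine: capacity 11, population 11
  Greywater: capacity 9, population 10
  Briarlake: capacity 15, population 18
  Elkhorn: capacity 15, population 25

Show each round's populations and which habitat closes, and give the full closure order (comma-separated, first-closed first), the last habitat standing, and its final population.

Round 1: Briarlake=18 Elkhorn=25 Greywater=10 Hollowpine=11 → close Elkhorn (overflow 10)
  25÷3 = 8 each, +1 to first 1
Round 2: Briarlake=27 Greywater=18 Hollowpine=19 → close Briarlake (overflow 12)
  27÷2 = 13 each, +1 to first 1
Round 3: Greywater=32 Hollowpine=32 → close Greywater (overflow 23)
  32÷1 = 32 each, +1 to first 0

Closure order: Elkhorn, Briarlake, Greywater
Last habitat: Hollowpine with 64 animals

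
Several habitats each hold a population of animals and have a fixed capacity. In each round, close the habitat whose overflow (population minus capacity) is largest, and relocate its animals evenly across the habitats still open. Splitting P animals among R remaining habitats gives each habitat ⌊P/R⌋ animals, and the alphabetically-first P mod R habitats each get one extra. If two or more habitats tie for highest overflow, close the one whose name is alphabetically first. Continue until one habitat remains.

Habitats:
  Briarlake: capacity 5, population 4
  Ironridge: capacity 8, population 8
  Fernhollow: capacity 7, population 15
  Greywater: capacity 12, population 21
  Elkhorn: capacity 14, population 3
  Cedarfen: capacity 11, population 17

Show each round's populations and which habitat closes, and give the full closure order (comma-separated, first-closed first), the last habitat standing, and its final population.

Round 1: Briarlake=4 Cedarfen=17 Elkhorn=3 Fernhollow=15 Greywater=21 Ironridge=8 → close Greywater (overflow 9)
  21÷5 = 4 each, +1 to first 1
Round 2: Briarlake=9 Cedarfen=21 Elkhorn=7 Fernhollow=19 Ironridge=12 → close Fernhollow (overflow 12)
  19÷4 = 4 each, +1 to first 3
Round 3: Briarlake=14 Cedarfen=26 Elkhorn=12 Ironridge=16 → close Cedarfen (overflow 15)
  26÷3 = 8 each, +1 to first 2
Round 4: Briarlake=23 Elkhorn=21 Ironridge=24 → close Briarlake (overflow 18)
  23÷2 = 11 each, +1 to first 1
Round 5: Elkhorn=33 Ironridge=35 → close Ironridge (overflow 27)
  35÷1 = 35 each, +1 to first 0

Closure order: Greywater, Fernhollow, Cedarfen, Briarlake, Ironridge
Last habitat: Elkhorn with 68 animals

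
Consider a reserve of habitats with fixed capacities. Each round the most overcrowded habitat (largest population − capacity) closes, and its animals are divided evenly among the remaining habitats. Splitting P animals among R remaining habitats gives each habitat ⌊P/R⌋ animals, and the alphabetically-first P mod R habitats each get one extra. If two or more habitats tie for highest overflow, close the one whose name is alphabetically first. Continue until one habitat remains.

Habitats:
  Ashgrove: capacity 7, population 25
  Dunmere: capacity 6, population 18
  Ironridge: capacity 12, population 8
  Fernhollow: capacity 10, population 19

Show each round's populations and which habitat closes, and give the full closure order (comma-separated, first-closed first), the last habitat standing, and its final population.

Closure order: Ashgrove, Dunmere, Fernhollow
Last habitat: Ironridge with 70 animals

Round 1: Ashgrove=25 Dunmere=18 Fernhollow=19 Ironridge=8 → close Ashgrove (overflow 18)
  25÷3 = 8 each, +1 to first 1
Round 2: Dunmere=27 Fernhollow=27 Ironridge=16 → close Dunmere (overflow 21)
  27÷2 = 13 each, +1 to first 1
Round 3: Fernhollow=41 Ironridge=29 → close Fernhollow (overflow 31)
  41÷1 = 41 each, +1 to first 0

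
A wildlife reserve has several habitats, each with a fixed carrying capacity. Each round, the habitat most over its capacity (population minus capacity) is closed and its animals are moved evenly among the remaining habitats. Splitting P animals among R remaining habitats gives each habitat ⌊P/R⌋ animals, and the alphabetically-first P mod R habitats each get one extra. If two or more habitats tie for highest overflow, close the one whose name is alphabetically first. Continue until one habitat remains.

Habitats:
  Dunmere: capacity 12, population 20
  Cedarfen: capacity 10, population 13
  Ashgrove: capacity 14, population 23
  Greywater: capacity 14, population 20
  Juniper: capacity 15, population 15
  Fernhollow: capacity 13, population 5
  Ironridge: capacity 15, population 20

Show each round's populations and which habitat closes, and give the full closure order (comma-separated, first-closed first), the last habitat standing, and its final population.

Round 1: Ashgrove=23 Cedarfen=13 Dunmere=20 Fernhollow=5 Greywater=20 Ironridge=20 Juniper=15 → close Ashgrove (overflow 9)
  23÷6 = 3 each, +1 to first 5
Round 2: Cedarfen=17 Dunmere=24 Fernhollow=9 Greywater=24 Ironridge=24 Juniper=18 → close Dunmere (overflow 12)
  24÷5 = 4 each, +1 to first 4
Round 3: Cedarfen=22 Fernhollow=14 Greywater=29 Ironridge=29 Juniper=22 → close Greywater (overflow 15)
  29÷4 = 7 each, +1 to first 1
Round 4: Cedarfen=30 Fernhollow=21 Ironridge=36 Juniper=29 → close Ironridge (overflow 21)
  36÷3 = 12 each, +1 to first 0
Round 5: Cedarfen=42 Fernhollow=33 Juniper=41 → close Cedarfen (overflow 32)
  42÷2 = 21 each, +1 to first 0
Round 6: Fernhollow=54 Juniper=62 → close Juniper (overflow 47)
  62÷1 = 62 each, +1 to first 0

Closure order: Ashgrove, Dunmere, Greywater, Ironridge, Cedarfen, Juniper
Last habitat: Fernhollow with 116 animals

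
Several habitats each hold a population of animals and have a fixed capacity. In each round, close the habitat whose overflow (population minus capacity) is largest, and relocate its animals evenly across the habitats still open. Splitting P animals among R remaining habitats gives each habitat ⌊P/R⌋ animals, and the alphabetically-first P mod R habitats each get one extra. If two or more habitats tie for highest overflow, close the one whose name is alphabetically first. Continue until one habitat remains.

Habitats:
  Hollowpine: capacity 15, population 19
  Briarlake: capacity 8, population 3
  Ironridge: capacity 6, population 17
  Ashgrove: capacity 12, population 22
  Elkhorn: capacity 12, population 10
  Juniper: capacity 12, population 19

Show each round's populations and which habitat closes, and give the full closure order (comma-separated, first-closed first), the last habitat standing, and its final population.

Closure order: Ironridge, Ashgrove, Juniper, Hollowpine, Briarlake
Last habitat: Elkhorn with 90 animals

Round 1: Ashgrove=22 Briarlake=3 Elkhorn=10 Hollowpine=19 Ironridge=17 Juniper=19 → close Ironridge (overflow 11)
  17÷5 = 3 each, +1 to first 2
Round 2: Ashgrove=26 Briarlake=7 Elkhorn=13 Hollowpine=22 Juniper=22 → close Ashgrove (overflow 14)
  26÷4 = 6 each, +1 to first 2
Round 3: Briarlake=14 Elkhorn=20 Hollowpine=28 Juniper=28 → close Juniper (overflow 16)
  28÷3 = 9 each, +1 to first 1
Round 4: Briarlake=24 Elkhorn=29 Hollowpine=37 → close Hollowpine (overflow 22)
  37÷2 = 18 each, +1 to first 1
Round 5: Briarlake=43 Elkhorn=47 → close Briarlake (overflow 35)
  43÷1 = 43 each, +1 to first 0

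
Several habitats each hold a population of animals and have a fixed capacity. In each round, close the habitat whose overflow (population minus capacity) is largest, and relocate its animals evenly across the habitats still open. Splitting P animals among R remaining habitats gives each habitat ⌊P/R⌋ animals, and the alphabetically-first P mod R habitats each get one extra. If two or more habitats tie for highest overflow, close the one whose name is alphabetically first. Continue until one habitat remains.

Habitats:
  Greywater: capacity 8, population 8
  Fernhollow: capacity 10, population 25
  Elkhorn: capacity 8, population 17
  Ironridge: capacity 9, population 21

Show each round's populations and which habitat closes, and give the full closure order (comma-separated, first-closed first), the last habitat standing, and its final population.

Round 1: Elkhorn=17 Fernhollow=25 Greywater=8 Ironridge=21 → close Fernhollow (overflow 15)
  25÷3 = 8 each, +1 to first 1
Round 2: Elkhorn=26 Greywater=16 Ironridge=29 → close Ironridge (overflow 20)
  29÷2 = 14 each, +1 to first 1
Round 3: Elkhorn=41 Greywater=30 → close Elkhorn (overflow 33)
  41÷1 = 41 each, +1 to first 0

Closure order: Fernhollow, Ironridge, Elkhorn
Last habitat: Greywater with 71 animals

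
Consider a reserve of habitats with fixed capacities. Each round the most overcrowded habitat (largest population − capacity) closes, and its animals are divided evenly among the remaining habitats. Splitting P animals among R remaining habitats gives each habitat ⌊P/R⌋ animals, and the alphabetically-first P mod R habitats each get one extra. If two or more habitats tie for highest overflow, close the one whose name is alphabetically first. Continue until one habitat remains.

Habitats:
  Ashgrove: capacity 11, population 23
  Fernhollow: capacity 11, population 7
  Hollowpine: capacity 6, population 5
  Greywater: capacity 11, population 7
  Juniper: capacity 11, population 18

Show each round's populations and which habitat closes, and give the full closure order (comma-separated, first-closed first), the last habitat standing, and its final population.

Round 1: Ashgrove=23 Fernhollow=7 Greywater=7 Hollowpine=5 Juniper=18 → close Ashgrove (overflow 12)
  23÷4 = 5 each, +1 to first 3
Round 2: Fernhollow=13 Greywater=13 Hollowpine=11 Juniper=23 → close Juniper (overflow 12)
  23÷3 = 7 each, +1 to first 2
Round 3: Fernhollow=21 Greywater=21 Hollowpine=18 → close Hollowpine (overflow 12)
  18÷2 = 9 each, +1 to first 0
Round 4: Fernhollow=30 Greywater=30 → close Fernhollow (overflow 19)
  30÷1 = 30 each, +1 to first 0

Closure order: Ashgrove, Juniper, Hollowpine, Fernhollow
Last habitat: Greywater with 60 animals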